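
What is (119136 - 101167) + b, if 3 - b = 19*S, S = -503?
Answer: 27529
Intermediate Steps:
b = 9560 (b = 3 - 19*(-503) = 3 - 1*(-9557) = 3 + 9557 = 9560)
(119136 - 101167) + b = (119136 - 101167) + 9560 = 17969 + 9560 = 27529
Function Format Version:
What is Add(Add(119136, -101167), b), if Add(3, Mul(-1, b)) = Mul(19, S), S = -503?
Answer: 27529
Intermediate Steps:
b = 9560 (b = Add(3, Mul(-1, Mul(19, -503))) = Add(3, Mul(-1, -9557)) = Add(3, 9557) = 9560)
Add(Add(119136, -101167), b) = Add(Add(119136, -101167), 9560) = Add(17969, 9560) = 27529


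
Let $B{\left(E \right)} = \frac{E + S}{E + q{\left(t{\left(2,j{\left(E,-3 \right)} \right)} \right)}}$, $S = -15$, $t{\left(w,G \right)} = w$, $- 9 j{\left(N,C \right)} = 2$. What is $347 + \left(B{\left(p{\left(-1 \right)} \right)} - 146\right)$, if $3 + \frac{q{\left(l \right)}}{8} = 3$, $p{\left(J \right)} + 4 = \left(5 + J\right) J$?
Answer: $\frac{1631}{8} \approx 203.88$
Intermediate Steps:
$j{\left(N,C \right)} = - \frac{2}{9}$ ($j{\left(N,C \right)} = \left(- \frac{1}{9}\right) 2 = - \frac{2}{9}$)
$p{\left(J \right)} = -4 + J \left(5 + J\right)$ ($p{\left(J \right)} = -4 + \left(5 + J\right) J = -4 + J \left(5 + J\right)$)
$q{\left(l \right)} = 0$ ($q{\left(l \right)} = -24 + 8 \cdot 3 = -24 + 24 = 0$)
$B{\left(E \right)} = \frac{-15 + E}{E}$ ($B{\left(E \right)} = \frac{E - 15}{E + 0} = \frac{-15 + E}{E}$)
$347 + \left(B{\left(p{\left(-1 \right)} \right)} - 146\right) = 347 - \left(146 - \frac{-15 + \left(-4 + \left(-1\right)^{2} + 5 \left(-1\right)\right)}{-4 + \left(-1\right)^{2} + 5 \left(-1\right)}\right) = 347 - \left(146 - \frac{-15 - 8}{-4 + 1 - 5}\right) = 347 - \left(146 - \frac{-15 - 8}{-8}\right) = 347 - \frac{1145}{8} = \frac{1631}{8}$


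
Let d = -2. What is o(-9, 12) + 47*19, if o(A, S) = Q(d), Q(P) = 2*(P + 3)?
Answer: 895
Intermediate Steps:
Q(P) = 6 + 2*P (Q(P) = 2*(3 + P) = 6 + 2*P)
o(A, S) = 2 (o(A, S) = 6 + 2*(-2) = 6 - 4 = 2)
o(-9, 12) + 47*19 = 2 + 47*19 = 2 + 893 = 895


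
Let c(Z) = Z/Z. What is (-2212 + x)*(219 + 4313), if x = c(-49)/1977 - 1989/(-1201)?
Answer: -23784790146040/2374377 ≈ -1.0017e+7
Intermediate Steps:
c(Z) = 1
x = 3933454/2374377 (x = 1/1977 - 1989/(-1201) = 1*(1/1977) - 1989*(-1/1201) = 1/1977 + 1989/1201 = 3933454/2374377 ≈ 1.6566)
(-2212 + x)*(219 + 4313) = (-2212 + 3933454/2374377)*(219 + 4313) = -5248188470/2374377*4532 = -23784790146040/2374377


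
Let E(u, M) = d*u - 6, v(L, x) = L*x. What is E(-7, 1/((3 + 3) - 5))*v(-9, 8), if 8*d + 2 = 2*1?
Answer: 432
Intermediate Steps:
d = 0 (d = -¼ + (2*1)/8 = -¼ + (⅛)*2 = -¼ + ¼ = 0)
E(u, M) = -6 (E(u, M) = 0*u - 6 = 0 - 6 = -6)
E(-7, 1/((3 + 3) - 5))*v(-9, 8) = -(-54)*8 = -6*(-72) = 432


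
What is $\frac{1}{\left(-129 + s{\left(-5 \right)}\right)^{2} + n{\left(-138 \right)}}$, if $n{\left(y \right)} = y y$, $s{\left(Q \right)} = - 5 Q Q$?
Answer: $\frac{1}{83560} \approx 1.1967 \cdot 10^{-5}$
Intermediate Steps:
$s{\left(Q \right)} = - 5 Q^{2}$
$n{\left(y \right)} = y^{2}$
$\frac{1}{\left(-129 + s{\left(-5 \right)}\right)^{2} + n{\left(-138 \right)}} = \frac{1}{\left(-129 - 5 \left(-5\right)^{2}\right)^{2} + \left(-138\right)^{2}} = \frac{1}{\left(-129 - 125\right)^{2} + 19044} = \frac{1}{\left(-254\right)^{2} + 19044} = \frac{1}{64516 + 19044} = \frac{1}{83560}$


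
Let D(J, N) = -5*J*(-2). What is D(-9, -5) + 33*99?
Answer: 3177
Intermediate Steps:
D(J, N) = 10*J
D(-9, -5) + 33*99 = 10*(-9) + 33*99 = -90 + 3267 = 3177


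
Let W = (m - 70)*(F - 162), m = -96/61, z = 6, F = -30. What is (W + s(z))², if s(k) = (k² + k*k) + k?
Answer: 710699580900/3721 ≈ 1.9100e+8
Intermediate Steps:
m = -96/61 (m = -96*1/61 = -96/61 ≈ -1.5738)
s(k) = k + 2*k² (s(k) = (k² + k²) + k = 2*k² + k = k + 2*k²)
W = 838272/61 (W = (-96/61 - 70)*(-30 - 162) = -4366/61*(-192) = 838272/61 ≈ 13742.)
(W + s(z))² = (838272/61 + 6*(1 + 2*6))² = (838272/61 + 6*(1 + 12))² = (838272/61 + 6*13)² = (838272/61 + 78)² = (843030/61)² = 710699580900/3721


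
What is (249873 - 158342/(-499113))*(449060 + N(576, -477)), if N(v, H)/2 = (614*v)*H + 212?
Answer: -14007407990270966084/166371 ≈ -8.4194e+13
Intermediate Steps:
N(v, H) = 424 + 1228*H*v (N(v, H) = 2*((614*v)*H + 212) = 2*(614*H*v + 212) = 2*(212 + 614*H*v) = 424 + 1228*H*v)
(249873 - 158342/(-499113))*(449060 + N(576, -477)) = (249873 - 158342/(-499113))*(449060 + (424 + 1228*(-477)*576)) = (249873 - 158342*(-1/499113))*(449060 + (424 - 337395456)) = (249873 + 158342/499113)*(449060 - 337395032) = (124715020991/499113)*(-336945972) = -14007407990270966084/166371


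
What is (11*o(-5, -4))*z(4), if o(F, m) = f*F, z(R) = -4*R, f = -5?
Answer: -4400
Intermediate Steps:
o(F, m) = -5*F
(11*o(-5, -4))*z(4) = (11*(-5*(-5)))*(-4*4) = (11*25)*(-16) = 275*(-16) = -4400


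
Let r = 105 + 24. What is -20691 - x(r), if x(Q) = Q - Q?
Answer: -20691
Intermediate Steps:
r = 129
x(Q) = 0
-20691 - x(r) = -20691 - 1*0 = -20691 + 0 = -20691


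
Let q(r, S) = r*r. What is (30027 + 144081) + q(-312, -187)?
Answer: 271452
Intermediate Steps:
q(r, S) = r**2
(30027 + 144081) + q(-312, -187) = (30027 + 144081) + (-312)**2 = 174108 + 97344 = 271452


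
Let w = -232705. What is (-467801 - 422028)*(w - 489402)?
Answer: 642551749703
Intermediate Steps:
(-467801 - 422028)*(w - 489402) = (-467801 - 422028)*(-232705 - 489402) = -889829*(-722107) = 642551749703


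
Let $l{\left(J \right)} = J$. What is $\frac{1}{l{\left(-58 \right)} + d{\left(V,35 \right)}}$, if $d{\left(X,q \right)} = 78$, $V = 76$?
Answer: $\frac{1}{20} \approx 0.05$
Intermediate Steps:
$\frac{1}{l{\left(-58 \right)} + d{\left(V,35 \right)}} = \frac{1}{-58 + 78} = \frac{1}{20}$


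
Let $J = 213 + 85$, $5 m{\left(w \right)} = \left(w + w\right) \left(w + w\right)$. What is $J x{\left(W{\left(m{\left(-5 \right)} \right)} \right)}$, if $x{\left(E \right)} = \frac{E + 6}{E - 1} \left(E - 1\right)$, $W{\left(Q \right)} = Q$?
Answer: $7748$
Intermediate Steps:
$m{\left(w \right)} = \frac{4 w^{2}}{5}$ ($m{\left(w \right)} = \frac{\left(w + w\right) \left(w + w\right)}{5} = \frac{2 w 2 w}{5} = \frac{4 w^{2}}{5}$)
$J = 298$
$x{\left(E \right)} = 6 + E$ ($x{\left(E \right)} = \frac{6 + E}{-1 + E} \left(-1 + E\right) = 6 + E$)
$J x{\left(W{\left(m{\left(-5 \right)} \right)} \right)} = 298 \left(6 + \frac{4 \left(-5\right)^{2}}{5}\right) = 298 \left(6 + \frac{4}{5} \cdot 25\right) = 298 \left(6 + 20\right) = 298 \cdot 26 = 7748$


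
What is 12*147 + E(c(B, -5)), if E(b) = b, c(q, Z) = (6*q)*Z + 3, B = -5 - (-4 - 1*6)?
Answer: 1617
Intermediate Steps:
B = 5 (B = -5 - (-4 - 6) = -5 - 1*(-10) = -5 + 10 = 5)
c(q, Z) = 3 + 6*Z*q (c(q, Z) = 6*Z*q + 3 = 3 + 6*Z*q)
12*147 + E(c(B, -5)) = 12*147 + (3 + 6*(-5)*5) = 1764 + (3 - 150) = 1764 - 147 = 1617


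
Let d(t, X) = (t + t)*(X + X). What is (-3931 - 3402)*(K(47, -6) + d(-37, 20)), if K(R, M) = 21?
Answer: 21551687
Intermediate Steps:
d(t, X) = 4*X*t (d(t, X) = (2*t)*(2*X) = 4*X*t)
(-3931 - 3402)*(K(47, -6) + d(-37, 20)) = (-3931 - 3402)*(21 + 4*20*(-37)) = -7333*(21 - 2960) = -7333*(-2939) = 21551687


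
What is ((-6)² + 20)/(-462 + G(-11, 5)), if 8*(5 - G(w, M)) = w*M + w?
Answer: -224/1795 ≈ -0.12479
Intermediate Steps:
G(w, M) = 5 - w/8 - M*w/8 (G(w, M) = 5 - (w*M + w)/8 = 5 - (M*w + w)/8 = 5 - (w + M*w)/8 = 5 + (-w/8 - M*w/8) = 5 - w/8 - M*w/8)
((-6)² + 20)/(-462 + G(-11, 5)) = ((-6)² + 20)/(-462 + (5 - ⅛*(-11) - ⅛*5*(-11))) = (36 + 20)/(-462 + (5 + 11/8 + 55/8)) = 56/(-462 + 53/4) = 56/(-1795/4) = 56*(-4/1795) = -224/1795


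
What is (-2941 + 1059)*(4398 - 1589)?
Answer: -5286538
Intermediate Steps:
(-2941 + 1059)*(4398 - 1589) = -1882*2809 = -5286538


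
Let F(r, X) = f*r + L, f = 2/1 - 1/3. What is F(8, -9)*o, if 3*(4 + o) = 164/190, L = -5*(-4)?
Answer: -21160/171 ≈ -123.74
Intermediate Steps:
f = 5/3 (f = 2*1 - 1*⅓ = 2 - ⅓ = 5/3 ≈ 1.6667)
L = 20
F(r, X) = 20 + 5*r/3 (F(r, X) = 5*r/3 + 20 = 20 + 5*r/3)
o = -1058/285 (o = -4 + (164/190)/3 = -4 + (164*(1/190))/3 = -4 + (⅓)*(82/95) = -4 + 82/285 = -1058/285 ≈ -3.7123)
F(8, -9)*o = (20 + (5/3)*8)*(-1058/285) = (20 + 40/3)*(-1058/285) = (100/3)*(-1058/285) = -21160/171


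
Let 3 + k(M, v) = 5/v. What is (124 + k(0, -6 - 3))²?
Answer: 1175056/81 ≈ 14507.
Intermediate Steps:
k(M, v) = -3 + 5/v
(124 + k(0, -6 - 3))² = (124 + (-3 + 5/(-6 - 3)))² = (124 + (-3 + 5/(-9)))² = (124 + (-3 + 5*(-⅑)))² = (124 + (-3 - 5/9))² = (124 - 32/9)² = (1084/9)² = 1175056/81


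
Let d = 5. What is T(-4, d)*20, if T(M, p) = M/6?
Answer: -40/3 ≈ -13.333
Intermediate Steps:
T(M, p) = M/6 (T(M, p) = M*(1/6) = M/6)
T(-4, d)*20 = ((1/6)*(-4))*20 = -2/3*20 = -40/3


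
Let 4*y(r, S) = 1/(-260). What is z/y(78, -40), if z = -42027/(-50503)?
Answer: -43708080/50503 ≈ -865.46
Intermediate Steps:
y(r, S) = -1/1040 (y(r, S) = (¼)/(-260) = (¼)*(-1/260) = -1/1040)
z = 42027/50503 (z = -42027*(-1/50503) = 42027/50503 ≈ 0.83217)
z/y(78, -40) = 42027/(50503*(-1/1040)) = (42027/50503)*(-1040) = -43708080/50503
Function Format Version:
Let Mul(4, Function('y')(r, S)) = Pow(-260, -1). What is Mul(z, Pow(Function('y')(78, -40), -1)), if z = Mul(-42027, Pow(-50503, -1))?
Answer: Rational(-43708080, 50503) ≈ -865.46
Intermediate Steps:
Function('y')(r, S) = Rational(-1, 1040) (Function('y')(r, S) = Mul(Rational(1, 4), Pow(-260, -1)) = Mul(Rational(1, 4), Rational(-1, 260)) = Rational(-1, 1040))
z = Rational(42027, 50503) (z = Mul(-42027, Rational(-1, 50503)) = Rational(42027, 50503) ≈ 0.83217)
Mul(z, Pow(Function('y')(78, -40), -1)) = Mul(Rational(42027, 50503), Pow(Rational(-1, 1040), -1)) = Mul(Rational(42027, 50503), -1040) = Rational(-43708080, 50503)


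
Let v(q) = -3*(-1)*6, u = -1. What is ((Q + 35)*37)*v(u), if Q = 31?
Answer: 43956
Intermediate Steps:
v(q) = 18 (v(q) = 3*6 = 18)
((Q + 35)*37)*v(u) = ((31 + 35)*37)*18 = (66*37)*18 = 2442*18 = 43956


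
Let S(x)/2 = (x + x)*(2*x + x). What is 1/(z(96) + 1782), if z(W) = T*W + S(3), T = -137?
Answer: -1/11262 ≈ -8.8794e-5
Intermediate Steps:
S(x) = 12*x² (S(x) = 2*((x + x)*(2*x + x)) = 2*((2*x)*(3*x)) = 2*(6*x²) = 12*x²)
z(W) = 108 - 137*W (z(W) = -137*W + 12*3² = -137*W + 12*9 = -137*W + 108 = 108 - 137*W)
1/(z(96) + 1782) = 1/((108 - 137*96) + 1782) = 1/((108 - 13152) + 1782) = 1/(-13044 + 1782) = 1/(-11262) = -1/11262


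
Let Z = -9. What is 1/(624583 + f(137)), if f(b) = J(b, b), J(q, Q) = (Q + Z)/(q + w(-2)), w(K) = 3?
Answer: 35/21860437 ≈ 1.6011e-6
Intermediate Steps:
J(q, Q) = (-9 + Q)/(3 + q) (J(q, Q) = (Q - 9)/(q + 3) = (-9 + Q)/(3 + q))
f(b) = (-9 + b)/(3 + b)
1/(624583 + f(137)) = 1/(624583 + (-9 + 137)/(3 + 137)) = 1/(624583 + 128/140) = 1/(624583 + (1/140)*128) = 1/(624583 + 32/35) = 1/(21860437/35) = 35/21860437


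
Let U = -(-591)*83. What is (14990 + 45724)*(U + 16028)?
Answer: 3951327834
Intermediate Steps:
U = 49053 (U = -591*(-83) = 49053)
(14990 + 45724)*(U + 16028) = (14990 + 45724)*(49053 + 16028) = 60714*65081 = 3951327834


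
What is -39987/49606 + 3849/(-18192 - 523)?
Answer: -939290199/928376290 ≈ -1.0118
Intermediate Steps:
-39987/49606 + 3849/(-18192 - 523) = -39987*1/49606 + 3849/(-18715) = -39987/49606 + 3849*(-1/18715) = -39987/49606 - 3849/18715 = -939290199/928376290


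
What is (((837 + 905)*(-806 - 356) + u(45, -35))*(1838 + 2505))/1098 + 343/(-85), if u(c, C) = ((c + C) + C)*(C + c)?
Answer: -124556282164/15555 ≈ -8.0075e+6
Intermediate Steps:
u(c, C) = (C + c)*(c + 2*C) (u(c, C) = ((C + c) + C)*(C + c) = (c + 2*C)*(C + c) = (C + c)*(c + 2*C))
(((837 + 905)*(-806 - 356) + u(45, -35))*(1838 + 2505))/1098 + 343/(-85) = (((837 + 905)*(-806 - 356) + (45² + 2*(-35)² + 3*(-35)*45))*(1838 + 2505))/1098 + 343/(-85) = ((1742*(-1162) + (2025 + 2*1225 - 4725))*4343)*(1/1098) + 343*(-1/85) = ((-2024204 + (2025 + 2450 - 4725))*4343)*(1/1098) - 343/85 = ((-2024204 - 250)*4343)*(1/1098) - 343/85 = -2024454*4343*(1/1098) - 343/85 = -8792203722*1/1098 - 343/85 = -1465367287/183 - 343/85 = -124556282164/15555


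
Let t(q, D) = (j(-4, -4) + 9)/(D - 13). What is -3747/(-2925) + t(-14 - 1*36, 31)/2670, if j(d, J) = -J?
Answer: 4002641/3123900 ≈ 1.2813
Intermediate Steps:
t(q, D) = 13/(-13 + D) (t(q, D) = (-1*(-4) + 9)/(D - 13) = (4 + 9)/(-13 + D) = 13/(-13 + D))
-3747/(-2925) + t(-14 - 1*36, 31)/2670 = -3747/(-2925) + (13/(-13 + 31))/2670 = -3747*(-1/2925) + (13/18)*(1/2670) = 1249/975 + (13*(1/18))*(1/2670) = 1249/975 + (13/18)*(1/2670) = 1249/975 + 13/48060 = 4002641/3123900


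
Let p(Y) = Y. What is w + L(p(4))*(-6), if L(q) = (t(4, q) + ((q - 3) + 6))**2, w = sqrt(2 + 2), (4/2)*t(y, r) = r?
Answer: -484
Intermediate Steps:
t(y, r) = r/2
w = 2 (w = sqrt(4) = 2)
L(q) = (3 + 3*q/2)**2 (L(q) = (q/2 + ((q - 3) + 6))**2 = (q/2 + ((-3 + q) + 6))**2 = (q/2 + (3 + q))**2 = (3 + 3*q/2)**2)
w + L(p(4))*(-6) = 2 + (9*(2 + 4)**2/4)*(-6) = 2 + ((9/4)*6**2)*(-6) = 2 + ((9/4)*36)*(-6) = 2 + 81*(-6) = 2 - 486 = -484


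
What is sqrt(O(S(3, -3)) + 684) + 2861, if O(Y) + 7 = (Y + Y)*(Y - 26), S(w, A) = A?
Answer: 2861 + sqrt(851) ≈ 2890.2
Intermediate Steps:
O(Y) = -7 + 2*Y*(-26 + Y) (O(Y) = -7 + (Y + Y)*(Y - 26) = -7 + (2*Y)*(-26 + Y) = -7 + 2*Y*(-26 + Y))
sqrt(O(S(3, -3)) + 684) + 2861 = sqrt((-7 - 52*(-3) + 2*(-3)**2) + 684) + 2861 = sqrt((-7 + 156 + 2*9) + 684) + 2861 = sqrt((-7 + 156 + 18) + 684) + 2861 = sqrt(167 + 684) + 2861 = sqrt(851) + 2861 = 2861 + sqrt(851)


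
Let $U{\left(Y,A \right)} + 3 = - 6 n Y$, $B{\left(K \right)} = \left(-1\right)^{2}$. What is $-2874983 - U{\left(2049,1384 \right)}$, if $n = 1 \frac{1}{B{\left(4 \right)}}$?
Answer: $-2862686$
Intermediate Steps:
$B{\left(K \right)} = 1$
$n = 1$ ($n = 1 \cdot 1^{-1} = 1 \cdot 1 = 1$)
$U{\left(Y,A \right)} = -3 - 6 Y$ ($U{\left(Y,A \right)} = -3 + \left(-6\right) 1 Y = -3 - 6 Y$)
$-2874983 - U{\left(2049,1384 \right)} = -2874983 - \left(-3 - 12294\right) = -2874983 - -12297 = -2874983 + 12297 = -2862686$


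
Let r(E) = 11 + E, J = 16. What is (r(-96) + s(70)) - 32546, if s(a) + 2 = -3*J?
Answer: -32681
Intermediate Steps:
s(a) = -50 (s(a) = -2 - 3*16 = -2 - 48 = -50)
(r(-96) + s(70)) - 32546 = ((11 - 96) - 50) - 32546 = (-85 - 50) - 32546 = -135 - 32546 = -32681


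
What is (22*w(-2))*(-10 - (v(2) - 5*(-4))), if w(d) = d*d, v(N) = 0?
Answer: -2640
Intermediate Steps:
w(d) = d**2
(22*w(-2))*(-10 - (v(2) - 5*(-4))) = (22*(-2)**2)*(-10 - (0 - 5*(-4))) = (22*4)*(-10 - (0 + 20)) = 88*(-10 - 1*20) = 88*(-10 - 20) = 88*(-30) = -2640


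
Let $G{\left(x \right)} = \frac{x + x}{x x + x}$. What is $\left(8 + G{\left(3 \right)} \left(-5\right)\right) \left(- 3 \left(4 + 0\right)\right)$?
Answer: $-66$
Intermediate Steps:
$G{\left(x \right)} = \frac{2 x}{x + x^{2}}$ ($G{\left(x \right)} = \frac{2 x}{x^{2} + x} = \frac{2 x}{x + x^{2}}$)
$\left(8 + G{\left(3 \right)} \left(-5\right)\right) \left(- 3 \left(4 + 0\right)\right) = \left(8 + \frac{2}{1 + 3} \left(-5\right)\right) \left(- 3 \left(4 + 0\right)\right) = \left(8 + \frac{2}{4} \left(-5\right)\right) \left(\left(-3\right) 4\right) = \left(8 + 2 \cdot \frac{1}{4} \left(-5\right)\right) \left(-12\right) = \left(8 + \frac{1}{2} \left(-5\right)\right) \left(-12\right) = \left(8 - \frac{5}{2}\right) \left(-12\right) = \frac{11}{2} \left(-12\right) = -66$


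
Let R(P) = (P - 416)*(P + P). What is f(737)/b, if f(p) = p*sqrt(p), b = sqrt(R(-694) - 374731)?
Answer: 737*sqrt(859304413)/1165949 ≈ 18.529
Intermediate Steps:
R(P) = 2*P*(-416 + P) (R(P) = (-416 + P)*(2*P) = 2*P*(-416 + P))
b = sqrt(1165949) (b = sqrt(2*(-694)*(-416 - 694) - 374731) = sqrt(2*(-694)*(-1110) - 374731) = sqrt(1540680 - 374731) = sqrt(1165949) ≈ 1079.8)
f(p) = p**(3/2)
f(737)/b = 737**(3/2)/(sqrt(1165949)) = (737*sqrt(737))*(sqrt(1165949)/1165949) = 737*sqrt(859304413)/1165949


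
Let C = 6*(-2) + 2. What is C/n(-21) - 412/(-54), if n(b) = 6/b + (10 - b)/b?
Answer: 13292/999 ≈ 13.305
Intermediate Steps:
C = -10 (C = -12 + 2 = -10)
n(b) = 6/b + (10 - b)/b
C/n(-21) - 412/(-54) = -10*(-21/(16 - 1*(-21))) - 412/(-54) = -10*(-21/(16 + 21)) - 412*(-1/54) = -10/((-1/21*37)) + 206/27 = -10/(-37/21) + 206/27 = -10*(-21/37) + 206/27 = 210/37 + 206/27 = 13292/999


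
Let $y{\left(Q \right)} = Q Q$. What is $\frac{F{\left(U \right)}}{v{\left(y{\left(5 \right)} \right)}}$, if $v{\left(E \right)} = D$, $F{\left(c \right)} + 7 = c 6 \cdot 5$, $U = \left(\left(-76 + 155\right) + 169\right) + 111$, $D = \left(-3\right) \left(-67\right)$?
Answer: $\frac{10763}{201} \approx 53.547$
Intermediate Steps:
$D = 201$
$y{\left(Q \right)} = Q^{2}$
$U = 359$ ($U = \left(79 + 169\right) + 111 = 248 + 111 = 359$)
$F{\left(c \right)} = -7 + 30 c$ ($F{\left(c \right)} = -7 + c 6 \cdot 5 = -7 + 6 c 5 = -7 + 30 c$)
$v{\left(E \right)} = 201$
$\frac{F{\left(U \right)}}{v{\left(y{\left(5 \right)} \right)}} = \frac{-7 + 30 \cdot 359}{201} = \left(-7 + 10770\right) \frac{1}{201} = 10763 \cdot \frac{1}{201} = \frac{10763}{201}$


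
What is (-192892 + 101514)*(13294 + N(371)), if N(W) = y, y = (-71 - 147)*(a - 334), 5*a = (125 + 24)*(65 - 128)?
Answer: -226333802688/5 ≈ -4.5267e+10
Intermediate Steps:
a = -9387/5 (a = ((125 + 24)*(65 - 128))/5 = (149*(-63))/5 = (1/5)*(-9387) = -9387/5 ≈ -1877.4)
y = 2410426/5 (y = (-71 - 147)*(-9387/5 - 334) = -218*(-11057/5) = 2410426/5 ≈ 4.8209e+5)
N(W) = 2410426/5
(-192892 + 101514)*(13294 + N(371)) = (-192892 + 101514)*(13294 + 2410426/5) = -91378*2476896/5 = -226333802688/5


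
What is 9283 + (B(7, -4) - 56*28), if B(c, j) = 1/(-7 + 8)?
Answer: 7716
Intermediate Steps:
B(c, j) = 1 (B(c, j) = 1/1 = 1)
9283 + (B(7, -4) - 56*28) = 9283 + (1 - 56*28) = 9283 + (1 - 1568) = 9283 - 1567 = 7716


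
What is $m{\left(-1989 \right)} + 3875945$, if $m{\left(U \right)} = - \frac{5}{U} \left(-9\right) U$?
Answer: $3875990$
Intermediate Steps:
$m{\left(U \right)} = 45$ ($m{\left(U \right)} = \frac{45}{U} U = 45$)
$m{\left(-1989 \right)} + 3875945 = 45 + 3875945 = 3875990$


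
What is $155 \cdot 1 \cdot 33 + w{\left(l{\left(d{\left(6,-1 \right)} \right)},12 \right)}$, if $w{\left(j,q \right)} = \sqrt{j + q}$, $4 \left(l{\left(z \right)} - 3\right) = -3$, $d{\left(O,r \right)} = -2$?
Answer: $5115 + \frac{\sqrt{57}}{2} \approx 5118.8$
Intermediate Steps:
$l{\left(z \right)} = \frac{9}{4}$ ($l{\left(z \right)} = 3 + \frac{1}{4} \left(-3\right) = 3 - \frac{3}{4} = \frac{9}{4}$)
$155 \cdot 1 \cdot 33 + w{\left(l{\left(d{\left(6,-1 \right)} \right)},12 \right)} = 155 \cdot 1 \cdot 33 + \sqrt{\frac{9}{4} + 12} = 155 \cdot 33 + \sqrt{\frac{57}{4}} = 5115 + \frac{\sqrt{57}}{2}$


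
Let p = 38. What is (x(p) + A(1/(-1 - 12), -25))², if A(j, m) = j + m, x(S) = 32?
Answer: 8100/169 ≈ 47.929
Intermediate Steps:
(x(p) + A(1/(-1 - 12), -25))² = (32 + (1/(-1 - 12) - 25))² = (32 + (1/(-13) - 25))² = (32 + (-1/13 - 25))² = (32 - 326/13)² = (90/13)² = 8100/169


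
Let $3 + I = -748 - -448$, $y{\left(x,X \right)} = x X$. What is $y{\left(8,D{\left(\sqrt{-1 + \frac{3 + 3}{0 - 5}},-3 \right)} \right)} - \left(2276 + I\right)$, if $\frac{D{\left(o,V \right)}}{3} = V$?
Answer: $-2045$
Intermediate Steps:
$D{\left(o,V \right)} = 3 V$
$y{\left(x,X \right)} = X x$
$I = -303$ ($I = -3 - 300 = -303$)
$y{\left(8,D{\left(\sqrt{-1 + \frac{3 + 3}{0 - 5}},-3 \right)} \right)} - \left(2276 + I\right) = 3 \left(-3\right) 8 - \left(2276 - 303\right) = \left(-9\right) 8 - 1973 = -72 - 1973 = -2045$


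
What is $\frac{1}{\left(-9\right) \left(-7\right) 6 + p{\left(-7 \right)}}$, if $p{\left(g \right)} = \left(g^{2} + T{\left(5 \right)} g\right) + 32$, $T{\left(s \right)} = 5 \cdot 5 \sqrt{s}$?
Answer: $\frac{459}{57556} + \frac{175 \sqrt{5}}{57556} \approx 0.014774$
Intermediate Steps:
$T{\left(s \right)} = 25 \sqrt{s}$
$p{\left(g \right)} = 32 + g^{2} + 25 g \sqrt{5}$ ($p{\left(g \right)} = \left(g^{2} + 25 \sqrt{5} g\right) + 32 = \left(g^{2} + 25 g \sqrt{5}\right) + 32 = 32 + g^{2} + 25 g \sqrt{5}$)
$\frac{1}{\left(-9\right) \left(-7\right) 6 + p{\left(-7 \right)}} = \frac{1}{\left(-9\right) \left(-7\right) 6 + \left(32 + \left(-7\right)^{2} + 25 \left(-7\right) \sqrt{5}\right)} = \frac{1}{63 \cdot 6 + \left(32 + 49 - 175 \sqrt{5}\right)} = \frac{1}{378 + \left(81 - 175 \sqrt{5}\right)} = \frac{1}{459 - 175 \sqrt{5}}$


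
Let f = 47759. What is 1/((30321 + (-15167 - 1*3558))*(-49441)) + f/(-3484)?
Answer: -131639839101/9603073753 ≈ -13.708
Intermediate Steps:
1/((30321 + (-15167 - 1*3558))*(-49441)) + f/(-3484) = 1/((30321 + (-15167 - 1*3558))*(-49441)) + 47759/(-3484) = -1/49441/(30321 + (-15167 - 3558)) + 47759*(-1/3484) = -1/49441/(30321 - 18725) - 47759/3484 = -1/49441/11596 - 47759/3484 = (1/11596)*(-1/49441) - 47759/3484 = -1/573317836 - 47759/3484 = -131639839101/9603073753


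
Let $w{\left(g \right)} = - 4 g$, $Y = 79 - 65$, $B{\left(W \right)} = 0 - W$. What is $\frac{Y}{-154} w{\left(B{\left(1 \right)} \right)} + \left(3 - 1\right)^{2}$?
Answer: $\frac{40}{11} \approx 3.6364$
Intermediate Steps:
$B{\left(W \right)} = - W$
$Y = 14$ ($Y = 79 - 65 = 14$)
$\frac{Y}{-154} w{\left(B{\left(1 \right)} \right)} + \left(3 - 1\right)^{2} = \frac{14}{-154} \left(- 4 \left(\left(-1\right) 1\right)\right) + \left(3 - 1\right)^{2} = 14 \left(- \frac{1}{154}\right) \left(\left(-4\right) \left(-1\right)\right) + 2^{2} = \left(- \frac{1}{11}\right) 4 + 4 = - \frac{4}{11} + 4 = \frac{40}{11}$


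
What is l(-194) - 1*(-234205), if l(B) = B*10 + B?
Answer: 232071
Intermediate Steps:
l(B) = 11*B (l(B) = 10*B + B = 11*B)
l(-194) - 1*(-234205) = 11*(-194) - 1*(-234205) = -2134 + 234205 = 232071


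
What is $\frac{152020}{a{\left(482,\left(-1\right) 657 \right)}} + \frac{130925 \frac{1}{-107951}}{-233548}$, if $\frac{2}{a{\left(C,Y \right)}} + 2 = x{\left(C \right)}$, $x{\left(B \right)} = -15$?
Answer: $- \frac{32577854266910235}{25211740148} \approx -1.2922 \cdot 10^{6}$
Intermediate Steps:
$a{\left(C,Y \right)} = - \frac{2}{17}$ ($a{\left(C,Y \right)} = \frac{2}{-2 - 15} = \frac{2}{-17} = 2 \left(- \frac{1}{17}\right) = - \frac{2}{17}$)
$\frac{152020}{a{\left(482,\left(-1\right) 657 \right)}} + \frac{130925 \frac{1}{-107951}}{-233548} = \frac{152020}{- \frac{2}{17}} + \frac{130925 \frac{1}{-107951}}{-233548} = 152020 \left(- \frac{17}{2}\right) + 130925 \left(- \frac{1}{107951}\right) \left(- \frac{1}{233548}\right) = -1292170 - - \frac{130925}{25211740148} = -1292170 + \frac{130925}{25211740148} = - \frac{32577854266910235}{25211740148}$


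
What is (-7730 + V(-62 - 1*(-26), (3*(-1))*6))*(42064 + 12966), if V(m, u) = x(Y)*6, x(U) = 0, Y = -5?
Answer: -425381900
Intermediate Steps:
V(m, u) = 0 (V(m, u) = 0*6 = 0)
(-7730 + V(-62 - 1*(-26), (3*(-1))*6))*(42064 + 12966) = (-7730 + 0)*(42064 + 12966) = -7730*55030 = -425381900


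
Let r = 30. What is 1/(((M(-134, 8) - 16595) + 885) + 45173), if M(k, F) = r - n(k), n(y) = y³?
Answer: 1/2435597 ≈ 4.1058e-7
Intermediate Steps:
M(k, F) = 30 - k³
1/(((M(-134, 8) - 16595) + 885) + 45173) = 1/((((30 - 1*(-134)³) - 16595) + 885) + 45173) = 1/((((30 - 1*(-2406104)) - 16595) + 885) + 45173) = 1/((((30 + 2406104) - 16595) + 885) + 45173) = 1/(((2406134 - 16595) + 885) + 45173) = 1/((2389539 + 885) + 45173) = 1/(2390424 + 45173) = 1/2435597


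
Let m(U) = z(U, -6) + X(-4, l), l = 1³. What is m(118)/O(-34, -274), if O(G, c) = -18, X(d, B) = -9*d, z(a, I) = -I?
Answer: -7/3 ≈ -2.3333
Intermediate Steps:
l = 1
m(U) = 42 (m(U) = -1*(-6) - 9*(-4) = 6 + 36 = 42)
m(118)/O(-34, -274) = 42/(-18) = 42*(-1/18) = -7/3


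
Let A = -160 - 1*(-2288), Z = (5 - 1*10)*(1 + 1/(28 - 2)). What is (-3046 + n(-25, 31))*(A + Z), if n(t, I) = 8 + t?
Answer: -169056159/26 ≈ -6.5022e+6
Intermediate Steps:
Z = -135/26 (Z = (5 - 10)*(1 + 1/26) = -5*(1 + 1/26) = -5*27/26 = -135/26 ≈ -5.1923)
A = 2128 (A = -160 + 2288 = 2128)
(-3046 + n(-25, 31))*(A + Z) = (-3046 + (8 - 25))*(2128 - 135/26) = (-3046 - 17)*(55193/26) = -3063*55193/26 = -169056159/26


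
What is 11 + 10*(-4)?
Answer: -29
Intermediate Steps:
11 + 10*(-4) = 11 - 40 = -29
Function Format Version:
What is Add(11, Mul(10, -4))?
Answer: -29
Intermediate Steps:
Add(11, Mul(10, -4)) = Add(11, -40) = -29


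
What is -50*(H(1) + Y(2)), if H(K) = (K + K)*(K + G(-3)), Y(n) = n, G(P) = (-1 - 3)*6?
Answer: 2200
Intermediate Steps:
G(P) = -24 (G(P) = -4*6 = -24)
H(K) = 2*K*(-24 + K) (H(K) = (K + K)*(K - 24) = (2*K)*(-24 + K) = 2*K*(-24 + K))
-50*(H(1) + Y(2)) = -50*(2*1*(-24 + 1) + 2) = -50*(2*1*(-23) + 2) = -50*(-46 + 2) = -50*(-44) = 2200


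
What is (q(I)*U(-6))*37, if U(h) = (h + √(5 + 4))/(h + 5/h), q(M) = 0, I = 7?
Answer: 0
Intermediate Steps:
U(h) = (3 + h)/(h + 5/h) (U(h) = (h + √9)/(h + 5/h) = (h + 3)/(h + 5/h) = (3 + h)/(h + 5/h))
(q(I)*U(-6))*37 = (0*(-6*(3 - 6)/(5 + (-6)²)))*37 = (0*(-6*(-3)/(5 + 36)))*37 = (0*(-6*(-3)/41))*37 = (0*(-6*1/41*(-3)))*37 = (0*(18/41))*37 = 0*37 = 0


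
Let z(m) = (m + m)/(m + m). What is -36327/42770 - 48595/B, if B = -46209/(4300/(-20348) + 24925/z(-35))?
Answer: 263517818305157159/10053737876910 ≈ 26211.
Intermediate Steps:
z(m) = 1 (z(m) = (2*m)/((2*m)) = (2*m)*(1/(2*m)) = 1)
B = -235065183/126792400 (B = -46209/(4300/(-20348) + 24925/1) = -46209/(4300*(-1/20348) + 24925*1) = -46209/(-1075/5087 + 24925) = -46209/126792400/5087 = -46209*5087/126792400 = -235065183/126792400 ≈ -1.8539)
-36327/42770 - 48595/B = -36327/42770 - 48595/(-235065183/126792400) = -36327*1/42770 - 48595*(-126792400/235065183) = -36327/42770 + 6161476678000/235065183 = 263517818305157159/10053737876910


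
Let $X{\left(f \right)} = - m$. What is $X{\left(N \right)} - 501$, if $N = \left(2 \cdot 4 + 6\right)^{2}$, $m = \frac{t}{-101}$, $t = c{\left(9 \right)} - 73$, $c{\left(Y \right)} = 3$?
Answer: $- \frac{50671}{101} \approx -501.69$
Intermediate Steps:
$t = -70$ ($t = 3 - 73 = -70$)
$m = \frac{70}{101}$ ($m = - \frac{70}{-101} = \left(-70\right) \left(- \frac{1}{101}\right) = \frac{70}{101} \approx 0.69307$)
$N = 196$ ($N = \left(8 + 6\right)^{2} = 14^{2} = 196$)
$X{\left(f \right)} = - \frac{70}{101}$ ($X{\left(f \right)} = \left(-1\right) \frac{70}{101} = - \frac{70}{101}$)
$X{\left(N \right)} - 501 = - \frac{70}{101} - 501 = - \frac{50671}{101}$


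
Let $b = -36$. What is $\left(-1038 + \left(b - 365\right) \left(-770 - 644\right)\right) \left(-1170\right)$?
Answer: $-662191920$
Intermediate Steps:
$\left(-1038 + \left(b - 365\right) \left(-770 - 644\right)\right) \left(-1170\right) = \left(-1038 + \left(-36 - 365\right) \left(-770 - 644\right)\right) \left(-1170\right) = \left(-1038 - -567014\right) \left(-1170\right) = \left(-1038 + 567014\right) \left(-1170\right) = 565976 \left(-1170\right) = -662191920$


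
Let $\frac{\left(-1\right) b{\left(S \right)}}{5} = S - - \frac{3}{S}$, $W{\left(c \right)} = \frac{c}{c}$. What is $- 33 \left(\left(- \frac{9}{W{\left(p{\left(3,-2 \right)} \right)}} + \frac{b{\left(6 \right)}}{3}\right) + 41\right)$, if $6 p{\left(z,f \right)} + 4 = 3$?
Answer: $- \frac{1397}{2} \approx -698.5$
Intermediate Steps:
$p{\left(z,f \right)} = - \frac{1}{6}$ ($p{\left(z,f \right)} = - \frac{2}{3} + \frac{1}{6} \cdot 3 = - \frac{2}{3} + \frac{1}{2} = - \frac{1}{6}$)
$W{\left(c \right)} = 1$
$b{\left(S \right)} = - \frac{15}{S} - 5 S$ ($b{\left(S \right)} = - 5 \left(S - - \frac{3}{S}\right) = - 5 \left(S + \frac{3}{S}\right) = - \frac{15}{S} - 5 S$)
$- 33 \left(\left(- \frac{9}{W{\left(p{\left(3,-2 \right)} \right)}} + \frac{b{\left(6 \right)}}{3}\right) + 41\right) = - 33 \left(\left(- \frac{9}{1} + \frac{- \frac{15}{6} - 30}{3}\right) + 41\right) = - 33 \left(\left(\left(-9\right) 1 + \left(\left(-15\right) \frac{1}{6} - 30\right) \frac{1}{3}\right) + 41\right) = - 33 \left(\left(-9 + \left(- \frac{5}{2} - 30\right) \frac{1}{3}\right) + 41\right) = - 33 \left(\left(-9 - \frac{65}{6}\right) + 41\right) = - 33 \left(- \frac{119}{6} + 41\right) = \left(-33\right) \frac{127}{6} = - \frac{1397}{2}$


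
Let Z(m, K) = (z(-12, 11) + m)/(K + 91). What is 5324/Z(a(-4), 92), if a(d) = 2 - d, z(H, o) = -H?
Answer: 162382/3 ≈ 54127.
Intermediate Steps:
Z(m, K) = (12 + m)/(91 + K) (Z(m, K) = (-1*(-12) + m)/(K + 91) = (12 + m)/(91 + K))
5324/Z(a(-4), 92) = 5324/(((12 + (2 - 1*(-4)))/(91 + 92))) = 5324/(((12 + (2 + 4))/183)) = 5324/(((12 + 6)/183)) = 5324/(((1/183)*18)) = 5324/(6/61) = 5324*(61/6) = 162382/3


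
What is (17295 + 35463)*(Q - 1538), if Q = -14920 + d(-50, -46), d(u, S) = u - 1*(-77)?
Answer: -866866698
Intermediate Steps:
d(u, S) = 77 + u (d(u, S) = u + 77 = 77 + u)
Q = -14893 (Q = -14920 + (77 - 50) = -14920 + 27 = -14893)
(17295 + 35463)*(Q - 1538) = (17295 + 35463)*(-14893 - 1538) = 52758*(-16431) = -866866698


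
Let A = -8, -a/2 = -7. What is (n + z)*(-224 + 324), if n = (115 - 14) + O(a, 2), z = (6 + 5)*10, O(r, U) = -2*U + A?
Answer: 19900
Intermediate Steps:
a = 14 (a = -2*(-7) = 14)
O(r, U) = -8 - 2*U (O(r, U) = -2*U - 8 = -8 - 2*U)
z = 110 (z = 11*10 = 110)
n = 89 (n = (115 - 14) + (-8 - 2*2) = 101 + (-8 - 4) = 101 - 12 = 89)
(n + z)*(-224 + 324) = (89 + 110)*(-224 + 324) = 199*100 = 19900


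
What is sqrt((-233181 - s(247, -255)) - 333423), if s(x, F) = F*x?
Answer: I*sqrt(503619) ≈ 709.66*I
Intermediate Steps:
sqrt((-233181 - s(247, -255)) - 333423) = sqrt((-233181 - (-255)*247) - 333423) = sqrt((-233181 - 1*(-62985)) - 333423) = sqrt((-233181 + 62985) - 333423) = sqrt(-170196 - 333423) = sqrt(-503619) = I*sqrt(503619)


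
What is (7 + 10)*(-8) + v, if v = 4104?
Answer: 3968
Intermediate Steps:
(7 + 10)*(-8) + v = (7 + 10)*(-8) + 4104 = 17*(-8) + 4104 = -136 + 4104 = 3968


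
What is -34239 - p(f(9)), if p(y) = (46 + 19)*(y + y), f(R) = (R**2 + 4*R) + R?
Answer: -50619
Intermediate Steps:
f(R) = R**2 + 5*R
p(y) = 130*y (p(y) = 65*(2*y) = 130*y)
-34239 - p(f(9)) = -34239 - 130*9*(5 + 9) = -34239 - 130*9*14 = -34239 - 130*126 = -34239 - 1*16380 = -34239 - 16380 = -50619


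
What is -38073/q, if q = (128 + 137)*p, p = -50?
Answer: 38073/13250 ≈ 2.8734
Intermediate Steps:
q = -13250 (q = (128 + 137)*(-50) = 265*(-50) = -13250)
-38073/q = -38073/(-13250) = -38073*(-1/13250) = 38073/13250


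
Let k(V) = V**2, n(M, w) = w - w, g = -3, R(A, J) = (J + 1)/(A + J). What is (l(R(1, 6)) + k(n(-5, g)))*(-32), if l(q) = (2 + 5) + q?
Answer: -256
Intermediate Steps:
R(A, J) = (1 + J)/(A + J)
n(M, w) = 0
l(q) = 7 + q
(l(R(1, 6)) + k(n(-5, g)))*(-32) = ((7 + (1 + 6)/(1 + 6)) + 0**2)*(-32) = ((7 + 7/7) + 0)*(-32) = ((7 + (1/7)*7) + 0)*(-32) = ((7 + 1) + 0)*(-32) = (8 + 0)*(-32) = 8*(-32) = -256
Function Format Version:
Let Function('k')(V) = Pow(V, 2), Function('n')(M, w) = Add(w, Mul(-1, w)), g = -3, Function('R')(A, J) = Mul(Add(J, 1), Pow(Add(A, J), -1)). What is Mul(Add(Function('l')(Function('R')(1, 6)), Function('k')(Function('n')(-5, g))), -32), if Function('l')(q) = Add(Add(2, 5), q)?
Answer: -256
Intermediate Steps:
Function('R')(A, J) = Mul(Pow(Add(A, J), -1), Add(1, J)) (Function('R')(A, J) = Mul(Add(1, J), Pow(Add(A, J), -1)) = Mul(Pow(Add(A, J), -1), Add(1, J)))
Function('n')(M, w) = 0
Function('l')(q) = Add(7, q)
Mul(Add(Function('l')(Function('R')(1, 6)), Function('k')(Function('n')(-5, g))), -32) = Mul(Add(Add(7, Mul(Pow(Add(1, 6), -1), Add(1, 6))), Pow(0, 2)), -32) = Mul(Add(Add(7, Mul(Pow(7, -1), 7)), 0), -32) = Mul(Add(Add(7, Mul(Rational(1, 7), 7)), 0), -32) = Mul(Add(Add(7, 1), 0), -32) = Mul(Add(8, 0), -32) = Mul(8, -32) = -256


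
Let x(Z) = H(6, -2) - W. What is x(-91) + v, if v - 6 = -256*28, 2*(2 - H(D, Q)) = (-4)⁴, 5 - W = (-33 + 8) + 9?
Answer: -7309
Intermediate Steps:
W = 21 (W = 5 - ((-33 + 8) + 9) = 5 - (-25 + 9) = 5 - 1*(-16) = 5 + 16 = 21)
H(D, Q) = -126 (H(D, Q) = 2 - ½*(-4)⁴ = 2 - ½*256 = 2 - 128 = -126)
v = -7162 (v = 6 - 256*28 = 6 - 7168 = -7162)
x(Z) = -147 (x(Z) = -126 - 1*21 = -126 - 21 = -147)
x(-91) + v = -147 - 7162 = -7309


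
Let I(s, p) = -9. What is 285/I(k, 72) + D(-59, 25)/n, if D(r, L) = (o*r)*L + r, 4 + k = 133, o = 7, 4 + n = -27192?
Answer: -638117/20397 ≈ -31.285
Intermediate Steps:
n = -27196 (n = -4 - 27192 = -27196)
k = 129 (k = -4 + 133 = 129)
D(r, L) = r + 7*L*r (D(r, L) = (7*r)*L + r = 7*L*r + r = r + 7*L*r)
285/I(k, 72) + D(-59, 25)/n = 285/(-9) - 59*(1 + 7*25)/(-27196) = 285*(-⅑) - 59*(1 + 175)*(-1/27196) = -95/3 - 59*176*(-1/27196) = -95/3 - 10384*(-1/27196) = -95/3 + 2596/6799 = -638117/20397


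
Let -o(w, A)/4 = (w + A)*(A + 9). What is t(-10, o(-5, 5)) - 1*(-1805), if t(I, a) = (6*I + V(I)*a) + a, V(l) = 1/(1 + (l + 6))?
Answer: 1745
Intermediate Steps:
V(l) = 1/(7 + l) (V(l) = 1/(1 + (6 + l)) = 1/(7 + l))
o(w, A) = -4*(9 + A)*(A + w) (o(w, A) = -4*(w + A)*(A + 9) = -4*(A + w)*(9 + A) = -4*(9 + A)*(A + w))
t(I, a) = a + 6*I + a/(7 + I) (t(I, a) = (6*I + a/(7 + I)) + a = a + 6*I + a/(7 + I))
t(-10, o(-5, 5)) - 1*(-1805) = ((-36*5 - 36*(-5) - 4*5² - 4*5*(-5)) + (7 - 10)*((-36*5 - 36*(-5) - 4*5² - 4*5*(-5)) + 6*(-10)))/(7 - 10) - 1*(-1805) = ((-180 + 180 - 4*25 + 100) - 3*((-180 + 180 - 4*25 + 100) - 60))/(-3) + 1805 = -((-180 + 180 - 100 + 100) - 3*((-180 + 180 - 100 + 100) - 60))/3 + 1805 = -(0 - 3*(0 - 60))/3 + 1805 = -(0 - 3*(-60))/3 + 1805 = -(0 + 180)/3 + 1805 = -⅓*180 + 1805 = -60 + 1805 = 1745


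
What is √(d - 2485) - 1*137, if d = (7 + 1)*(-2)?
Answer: -137 + I*√2501 ≈ -137.0 + 50.01*I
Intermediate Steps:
d = -16 (d = 8*(-2) = -16)
√(d - 2485) - 1*137 = √(-16 - 2485) - 1*137 = √(-2501) - 137 = I*√2501 - 137 = -137 + I*√2501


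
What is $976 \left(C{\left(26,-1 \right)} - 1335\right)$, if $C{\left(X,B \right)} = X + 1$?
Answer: $-1276608$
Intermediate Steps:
$C{\left(X,B \right)} = 1 + X$
$976 \left(C{\left(26,-1 \right)} - 1335\right) = 976 \left(\left(1 + 26\right) - 1335\right) = 976 \left(27 - 1335\right) = 976 \left(-1308\right) = -1276608$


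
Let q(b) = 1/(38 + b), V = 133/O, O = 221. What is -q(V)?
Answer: -221/8531 ≈ -0.025906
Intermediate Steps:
V = 133/221 ≈ 0.60181
-q(V) = -1/(38 + 133/221) = -1/8531/221 = -1*221/8531 = -221/8531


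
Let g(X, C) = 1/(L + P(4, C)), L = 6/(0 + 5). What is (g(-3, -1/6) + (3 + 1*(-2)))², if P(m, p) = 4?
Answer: 961/676 ≈ 1.4216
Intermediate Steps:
L = 6/5 ≈ 1.2000
g(X, C) = 5/26 (g(X, C) = 1/(6/5 + 4) = 1/(26/5) = 5/26)
(g(-3, -1/6) + (3 + 1*(-2)))² = (5/26 + (3 + 1*(-2)))² = (5/26 + (3 - 2))² = (5/26 + 1)² = (31/26)² = 961/676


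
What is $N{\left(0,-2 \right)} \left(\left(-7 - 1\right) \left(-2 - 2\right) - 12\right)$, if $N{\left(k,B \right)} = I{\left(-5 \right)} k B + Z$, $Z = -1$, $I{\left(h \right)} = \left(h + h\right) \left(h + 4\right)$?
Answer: $-20$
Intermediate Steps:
$I{\left(h \right)} = 2 h \left(4 + h\right)$
$N{\left(k,B \right)} = -1 + 10 B k$ ($N{\left(k,B \right)} = 2 \left(-5\right) \left(4 - 5\right) k B - 1 = 2 \left(-5\right) \left(-1\right) k B - 1 = 10 k B - 1 = 10 B k - 1 = -1 + 10 B k$)
$N{\left(0,-2 \right)} \left(\left(-7 - 1\right) \left(-2 - 2\right) - 12\right) = \left(-1 + 10 \left(-2\right) 0\right) \left(\left(-7 - 1\right) \left(-2 - 2\right) - 12\right) = \left(-1 + 0\right) \left(\left(-8\right) \left(-4\right) - 12\right) = - (32 - 12) = \left(-1\right) 20 = -20$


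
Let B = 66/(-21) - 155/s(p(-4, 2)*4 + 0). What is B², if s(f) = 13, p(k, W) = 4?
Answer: 1879641/8281 ≈ 226.98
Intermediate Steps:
B = -1371/91 (B = 66/(-21) - 155/13 = 66*(-1/21) - 155*1/13 = -22/7 - 155/13 = -1371/91 ≈ -15.066)
B² = (-1371/91)² = 1879641/8281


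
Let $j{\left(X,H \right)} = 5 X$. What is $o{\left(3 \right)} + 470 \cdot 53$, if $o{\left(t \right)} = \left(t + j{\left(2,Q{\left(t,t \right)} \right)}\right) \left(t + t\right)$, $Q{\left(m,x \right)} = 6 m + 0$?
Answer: $24988$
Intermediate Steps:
$Q{\left(m,x \right)} = 6 m$
$o{\left(t \right)} = 2 t \left(10 + t\right)$ ($o{\left(t \right)} = \left(t + 5 \cdot 2\right) \left(t + t\right) = \left(t + 10\right) 2 t = \left(10 + t\right) 2 t = 2 t \left(10 + t\right)$)
$o{\left(3 \right)} + 470 \cdot 53 = 2 \cdot 3 \left(10 + 3\right) + 470 \cdot 53 = 2 \cdot 3 \cdot 13 + 24910 = 78 + 24910 = 24988$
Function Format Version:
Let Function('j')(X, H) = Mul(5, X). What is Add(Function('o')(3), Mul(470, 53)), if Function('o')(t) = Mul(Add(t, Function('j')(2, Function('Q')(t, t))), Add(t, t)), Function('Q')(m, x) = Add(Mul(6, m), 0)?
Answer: 24988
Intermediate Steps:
Function('Q')(m, x) = Mul(6, m)
Function('o')(t) = Mul(2, t, Add(10, t)) (Function('o')(t) = Mul(Add(t, Mul(5, 2)), Add(t, t)) = Mul(Add(t, 10), Mul(2, t)) = Mul(Add(10, t), Mul(2, t)) = Mul(2, t, Add(10, t)))
Add(Function('o')(3), Mul(470, 53)) = Add(Mul(2, 3, Add(10, 3)), Mul(470, 53)) = Add(Mul(2, 3, 13), 24910) = Add(78, 24910) = 24988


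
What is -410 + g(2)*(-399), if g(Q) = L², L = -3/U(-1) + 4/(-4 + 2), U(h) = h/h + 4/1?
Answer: -77681/25 ≈ -3107.2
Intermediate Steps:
U(h) = 5 (U(h) = 1 + 4*1 = 1 + 4 = 5)
L = -13/5 (L = -3/5 + 4/(-4 + 2) = -3*⅕ + 4/(-2) = -⅗ + 4*(-½) = -⅗ - 2 = -13/5 ≈ -2.6000)
g(Q) = 169/25 (g(Q) = (-13/5)² = 169/25)
-410 + g(2)*(-399) = -410 + (169/25)*(-399) = -410 - 67431/25 = -77681/25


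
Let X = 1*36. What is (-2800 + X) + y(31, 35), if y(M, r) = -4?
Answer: -2768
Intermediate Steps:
X = 36
(-2800 + X) + y(31, 35) = (-2800 + 36) - 4 = -2764 - 4 = -2768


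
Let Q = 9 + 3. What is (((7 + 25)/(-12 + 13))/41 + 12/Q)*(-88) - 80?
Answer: -9704/41 ≈ -236.68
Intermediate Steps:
Q = 12
(((7 + 25)/(-12 + 13))/41 + 12/Q)*(-88) - 80 = (((7 + 25)/(-12 + 13))/41 + 12/12)*(-88) - 80 = ((32/1)*(1/41) + 12*(1/12))*(-88) - 80 = ((32*1)*(1/41) + 1)*(-88) - 80 = (32*(1/41) + 1)*(-88) - 80 = (32/41 + 1)*(-88) - 80 = (73/41)*(-88) - 80 = -6424/41 - 80 = -9704/41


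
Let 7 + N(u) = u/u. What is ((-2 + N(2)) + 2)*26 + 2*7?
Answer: -142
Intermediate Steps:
N(u) = -6 (N(u) = -7 + u/u = -7 + 1 = -6)
((-2 + N(2)) + 2)*26 + 2*7 = ((-2 - 6) + 2)*26 + 2*7 = (-8 + 2)*26 + 14 = -6*26 + 14 = -156 + 14 = -142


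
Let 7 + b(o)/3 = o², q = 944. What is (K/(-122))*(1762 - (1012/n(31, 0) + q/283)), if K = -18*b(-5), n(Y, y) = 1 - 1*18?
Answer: 4251202380/293471 ≈ 14486.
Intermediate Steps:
n(Y, y) = -17 (n(Y, y) = 1 - 18 = -17)
b(o) = -21 + 3*o²
K = -972 (K = -18*(-21 + 3*(-5)²) = -18*(-21 + 3*25) = -18*(-21 + 75) = -18*54 = -972)
(K/(-122))*(1762 - (1012/n(31, 0) + q/283)) = (-972/(-122))*(1762 - (1012/(-17) + 944/283)) = (-972*(-1/122))*(1762 - (1012*(-1/17) + 944*(1/283))) = 486*(1762 - (-1012/17 + 944/283))/61 = 486*(1762 - 1*(-270348/4811))/61 = 486*(1762 + 270348/4811)/61 = (486/61)*(8747330/4811) = 4251202380/293471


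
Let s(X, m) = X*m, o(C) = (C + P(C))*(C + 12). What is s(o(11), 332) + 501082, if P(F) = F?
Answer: 669074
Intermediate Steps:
o(C) = 2*C*(12 + C) (o(C) = (C + C)*(C + 12) = (2*C)*(12 + C) = 2*C*(12 + C))
s(o(11), 332) + 501082 = (2*11*(12 + 11))*332 + 501082 = (2*11*23)*332 + 501082 = 506*332 + 501082 = 167992 + 501082 = 669074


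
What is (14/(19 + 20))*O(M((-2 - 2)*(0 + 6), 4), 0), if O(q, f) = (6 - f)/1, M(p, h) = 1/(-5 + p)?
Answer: 28/13 ≈ 2.1538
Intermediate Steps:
O(q, f) = 6 - f (O(q, f) = (6 - f)*1 = 6 - f)
(14/(19 + 20))*O(M((-2 - 2)*(0 + 6), 4), 0) = (14/(19 + 20))*(6 - 1*0) = (14/39)*(6 + 0) = (14*(1/39))*6 = (14/39)*6 = 28/13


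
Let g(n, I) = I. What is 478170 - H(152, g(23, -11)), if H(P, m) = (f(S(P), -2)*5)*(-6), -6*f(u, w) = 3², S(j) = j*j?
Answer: 478125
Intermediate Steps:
S(j) = j²
f(u, w) = -3/2 (f(u, w) = -⅙*3² = -⅙*9 = -3/2)
H(P, m) = 45 (H(P, m) = -3/2*5*(-6) = -15/2*(-6) = 45)
478170 - H(152, g(23, -11)) = 478170 - 1*45 = 478170 - 45 = 478125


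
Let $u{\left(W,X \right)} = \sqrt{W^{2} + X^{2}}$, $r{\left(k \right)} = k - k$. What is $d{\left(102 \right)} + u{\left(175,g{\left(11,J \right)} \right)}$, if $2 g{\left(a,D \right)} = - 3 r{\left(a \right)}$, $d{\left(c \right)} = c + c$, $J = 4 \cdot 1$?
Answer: $379$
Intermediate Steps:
$r{\left(k \right)} = 0$
$J = 4$
$d{\left(c \right)} = 2 c$
$g{\left(a,D \right)} = 0$ ($g{\left(a,D \right)} = \frac{\left(-3\right) 0}{2} = \frac{1}{2} \cdot 0 = 0$)
$d{\left(102 \right)} + u{\left(175,g{\left(11,J \right)} \right)} = 2 \cdot 102 + \sqrt{175^{2} + 0^{2}} = 204 + \sqrt{30625 + 0} = 204 + \sqrt{30625} = 204 + 175 = 379$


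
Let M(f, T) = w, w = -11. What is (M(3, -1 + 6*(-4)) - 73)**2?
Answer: 7056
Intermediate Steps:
M(f, T) = -11
(M(3, -1 + 6*(-4)) - 73)**2 = (-11 - 73)**2 = (-84)**2 = 7056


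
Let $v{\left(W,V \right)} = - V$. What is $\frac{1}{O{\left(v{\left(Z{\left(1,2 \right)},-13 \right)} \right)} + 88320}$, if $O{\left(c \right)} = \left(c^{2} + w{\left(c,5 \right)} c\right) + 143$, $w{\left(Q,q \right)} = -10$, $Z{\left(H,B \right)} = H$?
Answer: $\frac{1}{88502} \approx 1.1299 \cdot 10^{-5}$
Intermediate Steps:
$O{\left(c \right)} = 143 + c^{2} - 10 c$ ($O{\left(c \right)} = \left(c^{2} - 10 c\right) + 143 = 143 + c^{2} - 10 c$)
$\frac{1}{O{\left(v{\left(Z{\left(1,2 \right)},-13 \right)} \right)} + 88320} = \frac{1}{\left(143 + \left(\left(-1\right) \left(-13\right)\right)^{2} - 10 \left(\left(-1\right) \left(-13\right)\right)\right) + 88320} = \frac{1}{\left(143 + 13^{2} - 130\right) + 88320} = \frac{1}{\left(143 + 169 - 130\right) + 88320} = \frac{1}{182 + 88320} = \frac{1}{88502}$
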